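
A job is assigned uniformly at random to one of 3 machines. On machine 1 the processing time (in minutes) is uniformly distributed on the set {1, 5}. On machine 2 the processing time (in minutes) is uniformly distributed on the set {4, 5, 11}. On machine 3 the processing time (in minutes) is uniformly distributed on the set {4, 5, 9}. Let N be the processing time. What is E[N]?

E[N | machine 1] = (1+5)/2 = 3.
E[N | machine 2] = (4+5+11)/3 = 20/3.
E[N | machine 3] = (4+5+9)/3 = 6.
E[N] = (1/3)·(3) + (1/3)·(20/3) + (1/3)·(6) = 47/9.

47/9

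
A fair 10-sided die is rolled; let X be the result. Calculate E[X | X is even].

Given X is even, X is equally likely to be any of {2, 4, 6, 8, 10}.
E[X | X is even] = (2 + 4 + 6 + 8 + 10) / 5 = 6.

6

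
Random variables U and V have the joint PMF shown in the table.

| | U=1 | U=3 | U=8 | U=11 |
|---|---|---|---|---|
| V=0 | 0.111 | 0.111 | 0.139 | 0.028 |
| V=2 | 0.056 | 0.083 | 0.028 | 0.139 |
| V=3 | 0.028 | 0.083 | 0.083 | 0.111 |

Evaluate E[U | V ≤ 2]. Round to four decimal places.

5.6432

P(V ≤ 2) = 0.695.
Summing U·P(U=x,V=y) over the conditioning event gives 3.922.
E[U | V ≤ 2] = (3.922) / (0.695) = 5.6432.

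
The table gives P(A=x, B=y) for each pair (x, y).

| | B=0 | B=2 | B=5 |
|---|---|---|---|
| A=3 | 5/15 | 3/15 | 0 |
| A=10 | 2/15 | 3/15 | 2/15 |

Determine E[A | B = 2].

13/2

P(B = 2) = 2/5.
Σ A·P over the event = 3·(3/15) + 10·(3/15) = 13/5.
E[A | B = 2] = (13/5) / (2/5) = 13/2.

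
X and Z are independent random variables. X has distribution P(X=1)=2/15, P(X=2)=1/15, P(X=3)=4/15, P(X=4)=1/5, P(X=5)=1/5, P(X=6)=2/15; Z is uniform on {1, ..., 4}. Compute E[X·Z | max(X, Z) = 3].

28/5

P(max(X, Z) = 3) = 1/4.
Summing XZ·P(x,y) over outcomes with max(X, Z) = 3 gives 7/5.
E[X·Z | max(X, Z) = 3] = (7/5) / (1/4) = 28/5.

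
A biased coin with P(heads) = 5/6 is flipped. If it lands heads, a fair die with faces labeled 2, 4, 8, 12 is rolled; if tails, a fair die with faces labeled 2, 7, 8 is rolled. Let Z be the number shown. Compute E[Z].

E[Z | heads] = (2+4+8+12)/4 = 13/2.
E[Z | tails] = (2+7+8)/3 = 17/3.
E[Z] = (5/6)·(13/2) + (1/6)·(17/3) = 229/36.

229/36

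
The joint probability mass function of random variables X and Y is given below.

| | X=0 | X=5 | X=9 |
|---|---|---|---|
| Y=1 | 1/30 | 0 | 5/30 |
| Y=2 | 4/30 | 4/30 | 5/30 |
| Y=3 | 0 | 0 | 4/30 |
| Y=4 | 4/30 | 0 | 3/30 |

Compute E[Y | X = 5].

2

P(X = 5) = 2/15.
Σ Y·P over the event = 2·(4/30) = 4/15.
E[Y | X = 5] = (4/15) / (2/15) = 2.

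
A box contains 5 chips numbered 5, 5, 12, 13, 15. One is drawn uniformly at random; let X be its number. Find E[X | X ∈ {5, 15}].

P(X ∈ {5, 15}) = 3/5.
Σ over the event: 5·2/5 + 15·1/5 = 5.
E[X | X ∈ {5, 15}] = (5) / (3/5) = 25/3.

25/3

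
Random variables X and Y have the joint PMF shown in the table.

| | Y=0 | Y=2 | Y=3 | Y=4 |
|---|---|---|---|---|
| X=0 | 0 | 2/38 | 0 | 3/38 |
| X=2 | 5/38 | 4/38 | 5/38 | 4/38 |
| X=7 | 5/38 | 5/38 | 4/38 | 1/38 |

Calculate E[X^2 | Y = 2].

261/11

P(Y = 2) = 11/38.
Summing X^2·P(X=x,Y=y) over the conditioning event gives 261/38.
E[X^2 | Y = 2] = (261/38) / (11/38) = 261/11.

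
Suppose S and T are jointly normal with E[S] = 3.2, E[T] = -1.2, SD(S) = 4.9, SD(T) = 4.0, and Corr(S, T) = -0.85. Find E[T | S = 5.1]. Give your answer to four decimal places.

For a bivariate normal, E[T | S=x] = μ_T + ρ·(σ_T/σ_S)·(x − μ_S).
E[T | S=5.1] = -1.2 + (-0.85)·(4.0/4.9)·(5.1 − (3.2)) = -1.2 + (-0.69388)·(1.9) = -2.5184.

-2.5184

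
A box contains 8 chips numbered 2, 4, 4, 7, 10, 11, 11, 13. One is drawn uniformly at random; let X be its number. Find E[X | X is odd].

P(X is odd) = 1/2.
Σ over the event: 7·1/8 + 11·1/4 + 13·1/8 = 21/4.
E[X | X is odd] = (21/4) / (1/2) = 21/2.

21/2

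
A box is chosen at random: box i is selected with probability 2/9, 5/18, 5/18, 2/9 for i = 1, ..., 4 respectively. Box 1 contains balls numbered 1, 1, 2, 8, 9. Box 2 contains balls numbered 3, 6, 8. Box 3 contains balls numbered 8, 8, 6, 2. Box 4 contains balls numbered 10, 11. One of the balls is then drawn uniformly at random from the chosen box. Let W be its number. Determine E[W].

E[W | box 1] = (1+1+2+8+9)/5 = 21/5.
E[W | box 2] = (3+6+8)/3 = 17/3.
E[W | box 3] = (8+8+6+2)/4 = 6.
E[W | box 4] = (10+11)/2 = 21/2.
E[W] = (2/9)·(21/5) + (5/18)·(17/3) + (5/18)·(6) + (2/9)·(21/2) = 1757/270.

1757/270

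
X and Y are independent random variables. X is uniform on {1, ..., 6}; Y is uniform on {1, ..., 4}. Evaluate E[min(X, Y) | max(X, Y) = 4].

Outcomes with max(X, Y) = 4: (1,4), (2,4), (3,4), (4,1), (4,2), (4,3), (4,4), each with probability 1/24.
E[min(X, Y) | max(X, Y) = 4] = (1 + 2 + 3 + 1 + 2 + 3 + 4) / 7 = 16/7.

16/7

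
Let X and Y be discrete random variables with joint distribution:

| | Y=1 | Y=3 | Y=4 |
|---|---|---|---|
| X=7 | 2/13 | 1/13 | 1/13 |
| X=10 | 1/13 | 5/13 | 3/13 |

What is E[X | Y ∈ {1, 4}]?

61/7

P(Y ∈ {1, 4}) = 7/13.
Summing X·P(X=x,Y=y) over the conditioning event gives 61/13.
E[X | Y ∈ {1, 4}] = (61/13) / (7/13) = 61/7.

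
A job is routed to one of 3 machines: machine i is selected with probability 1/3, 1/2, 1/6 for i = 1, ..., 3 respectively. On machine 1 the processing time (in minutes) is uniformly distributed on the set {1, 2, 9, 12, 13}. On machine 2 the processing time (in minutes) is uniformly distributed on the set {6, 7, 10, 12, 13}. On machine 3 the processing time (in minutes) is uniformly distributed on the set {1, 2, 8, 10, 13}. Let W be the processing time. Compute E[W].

42/5

E[W | machine 1] = (1+2+9+12+13)/5 = 37/5.
E[W | machine 2] = (6+7+10+12+13)/5 = 48/5.
E[W | machine 3] = (1+2+8+10+13)/5 = 34/5.
E[W] = (1/3)·(37/5) + (1/2)·(48/5) + (1/6)·(34/5) = 42/5.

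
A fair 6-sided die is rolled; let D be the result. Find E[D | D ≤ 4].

Given D ≤ 4, D is equally likely to be any of {1, 2, 3, 4}.
E[D | D ≤ 4] = (1 + 2 + 3 + 4) / 4 = 5/2.

5/2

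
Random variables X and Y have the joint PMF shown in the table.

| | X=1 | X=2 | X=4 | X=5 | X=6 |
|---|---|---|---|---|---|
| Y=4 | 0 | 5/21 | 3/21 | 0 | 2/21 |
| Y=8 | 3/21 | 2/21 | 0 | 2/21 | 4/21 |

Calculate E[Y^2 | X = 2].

208/7

P(X = 2) = 1/3.
Σ Y^2·P over the event = 16·(5/21) + 64·(2/21) = 208/21.
E[Y^2 | X = 2] = (208/21) / (1/3) = 208/7.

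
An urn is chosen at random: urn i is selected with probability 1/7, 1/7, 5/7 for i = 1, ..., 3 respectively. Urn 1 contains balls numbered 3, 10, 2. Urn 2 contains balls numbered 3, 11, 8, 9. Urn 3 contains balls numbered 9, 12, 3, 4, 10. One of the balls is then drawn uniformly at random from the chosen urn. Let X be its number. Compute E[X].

29/4

E[X | urn 1] = (3+10+2)/3 = 5.
E[X | urn 2] = (3+11+8+9)/4 = 31/4.
E[X | urn 3] = (9+12+3+4+10)/5 = 38/5.
E[X] = (1/7)·(5) + (1/7)·(31/4) + (5/7)·(38/5) = 29/4.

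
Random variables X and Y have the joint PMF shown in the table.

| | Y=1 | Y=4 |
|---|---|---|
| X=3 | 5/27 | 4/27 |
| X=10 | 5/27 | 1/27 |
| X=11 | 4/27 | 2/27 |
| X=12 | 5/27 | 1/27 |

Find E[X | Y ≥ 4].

P(Y ≥ 4) = 8/27.
Σ X·P over the event = 3·(4/27) + 10·(1/27) + 11·(2/27) + 12·(1/27) = 56/27.
E[X | Y ≥ 4] = (56/27) / (8/27) = 7.

7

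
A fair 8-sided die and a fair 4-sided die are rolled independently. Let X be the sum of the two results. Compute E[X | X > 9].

P(X > 9) = 3/16.
Σ over the event: 10·3/32 + 11·1/16 + 12·1/32 = 2.
E[X | X > 9] = (2) / (3/16) = 32/3.

32/3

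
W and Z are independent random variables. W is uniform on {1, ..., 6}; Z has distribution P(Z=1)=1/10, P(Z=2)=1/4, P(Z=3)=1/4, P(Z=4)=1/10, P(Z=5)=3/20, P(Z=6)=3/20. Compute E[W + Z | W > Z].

371/52

P(W > Z) = 13/30.
Summing (W+Z)·P(x,y) over outcomes with W > Z gives 371/120.
E[W + Z | W > Z] = (371/120) / (13/30) = 371/52.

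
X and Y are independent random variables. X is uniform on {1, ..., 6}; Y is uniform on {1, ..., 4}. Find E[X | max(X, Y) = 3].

12/5

Outcomes with max(X, Y) = 3: (1,3), (2,3), (3,1), (3,2), (3,3), each with probability 1/24.
E[X | max(X, Y) = 3] = (1 + 2 + 3 + 3 + 3) / 5 = 12/5.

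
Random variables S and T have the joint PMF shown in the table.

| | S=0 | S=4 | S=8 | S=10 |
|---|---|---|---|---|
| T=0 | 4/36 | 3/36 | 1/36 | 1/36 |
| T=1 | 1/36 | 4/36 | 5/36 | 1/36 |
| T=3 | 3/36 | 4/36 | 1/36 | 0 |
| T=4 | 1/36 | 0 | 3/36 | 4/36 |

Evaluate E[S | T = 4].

8

P(T = 4) = 2/9.
Σ S·P over the event = 0·(1/36) + 8·(3/36) + 10·(4/36) = 16/9.
E[S | T = 4] = (16/9) / (2/9) = 8.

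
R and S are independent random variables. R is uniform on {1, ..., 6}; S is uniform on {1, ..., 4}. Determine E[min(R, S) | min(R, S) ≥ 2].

41/15

P(min(R, S) ≥ 2) = 5/8.
Summing min(R,S)·P(x,y) over outcomes with min(R, S) ≥ 2 gives 41/24.
E[min(R, S) | min(R, S) ≥ 2] = (41/24) / (5/8) = 41/15.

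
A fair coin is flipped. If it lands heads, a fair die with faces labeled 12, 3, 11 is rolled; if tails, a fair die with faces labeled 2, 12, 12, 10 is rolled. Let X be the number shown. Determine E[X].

E[X | heads] = (12+3+11)/3 = 26/3.
E[X | tails] = (2+12+12+10)/4 = 9.
E[X] = (1/2)·(26/3) + (1/2)·(9) = 53/6.

53/6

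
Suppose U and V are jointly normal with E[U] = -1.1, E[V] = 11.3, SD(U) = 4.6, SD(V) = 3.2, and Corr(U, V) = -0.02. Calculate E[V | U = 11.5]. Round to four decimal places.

11.1247

The regression of V on U has slope ρ·σ_V/σ_U and passes through (μ_U, μ_V).
E[V | U=11.5] = 11.3 + (-0.02)·(3.2/4.6)·(11.5 − (-1.1)) = 11.3 + (-0.013913)·(12.6) = 11.1247.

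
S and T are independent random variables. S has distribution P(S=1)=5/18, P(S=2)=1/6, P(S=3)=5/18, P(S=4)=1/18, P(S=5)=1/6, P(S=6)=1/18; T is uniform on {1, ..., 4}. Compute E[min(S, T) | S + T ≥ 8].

P(S + T ≥ 8) = 5/36.
Summing min(S,T)·P(x,y) over outcomes with S + T ≥ 8 gives 17/36.
E[min(S, T) | S + T ≥ 8] = (17/36) / (5/36) = 17/5.

17/5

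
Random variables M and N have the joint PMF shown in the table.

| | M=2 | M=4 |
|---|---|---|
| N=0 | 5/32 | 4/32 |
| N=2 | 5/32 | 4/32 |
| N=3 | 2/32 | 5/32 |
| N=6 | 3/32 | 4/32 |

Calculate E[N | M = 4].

P(M = 4) = 17/32.
Σ N·P over the event = 0·(4/32) + 2·(4/32) + 3·(5/32) + 6·(4/32) = 47/32.
E[N | M = 4] = (47/32) / (17/32) = 47/17.

47/17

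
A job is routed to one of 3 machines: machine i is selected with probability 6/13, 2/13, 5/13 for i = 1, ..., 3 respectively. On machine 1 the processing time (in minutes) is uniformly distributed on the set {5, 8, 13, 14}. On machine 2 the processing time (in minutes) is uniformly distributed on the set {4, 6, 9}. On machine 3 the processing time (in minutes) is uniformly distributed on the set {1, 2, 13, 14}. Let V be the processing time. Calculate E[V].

661/78

E[V | machine 1] = (5+8+13+14)/4 = 10.
E[V | machine 2] = (4+6+9)/3 = 19/3.
E[V | machine 3] = (1+2+13+14)/4 = 15/2.
E[V] = (6/13)·(10) + (2/13)·(19/3) + (5/13)·(15/2) = 661/78.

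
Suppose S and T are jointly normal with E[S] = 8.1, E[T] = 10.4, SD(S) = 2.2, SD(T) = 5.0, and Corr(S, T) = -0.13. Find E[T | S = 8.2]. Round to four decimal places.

The regression of T on S has slope ρ·σ_T/σ_S and passes through (μ_S, μ_T).
E[T | S=8.2] = 10.4 + (-0.13)·(5.0/2.2)·(8.2 − (8.1)) = 10.4 + (-0.29545)·(0.1) = 10.3705.

10.3705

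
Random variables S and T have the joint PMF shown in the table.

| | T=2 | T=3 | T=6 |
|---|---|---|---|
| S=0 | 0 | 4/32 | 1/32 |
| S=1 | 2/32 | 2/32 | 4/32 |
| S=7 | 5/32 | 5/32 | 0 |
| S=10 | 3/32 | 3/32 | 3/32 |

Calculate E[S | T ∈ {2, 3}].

67/12

P(T ∈ {2, 3}) = 3/4.
Σ S·P over the event = 0·(4/32) + 1·(2/32) + 1·(2/32) + 7·(5/32) + 7·(5/32) + 10·(3/32) + 10·(3/32) = 67/16.
E[S | T ∈ {2, 3}] = (67/16) / (3/4) = 67/12.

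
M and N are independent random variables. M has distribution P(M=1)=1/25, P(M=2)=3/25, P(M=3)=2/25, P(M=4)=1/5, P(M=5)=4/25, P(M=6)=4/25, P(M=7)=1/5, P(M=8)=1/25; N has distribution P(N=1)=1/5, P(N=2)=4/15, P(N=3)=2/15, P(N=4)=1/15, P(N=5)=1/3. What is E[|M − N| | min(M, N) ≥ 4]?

P(min(M, N) ≥ 4) = 38/125.
Summing |M−N|·P(x,y) over outcomes with min(M, N) ≥ 4 gives 47/125.
E[|M − N| | min(M, N) ≥ 4] = (47/125) / (38/125) = 47/38.

47/38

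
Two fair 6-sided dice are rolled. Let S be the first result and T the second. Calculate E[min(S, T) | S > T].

7/3

P(S > T) = 5/12.
Summing min(S,T)·P(x,y) over outcomes with S > T gives 35/36.
E[min(S, T) | S > T] = (35/36) / (5/12) = 7/3.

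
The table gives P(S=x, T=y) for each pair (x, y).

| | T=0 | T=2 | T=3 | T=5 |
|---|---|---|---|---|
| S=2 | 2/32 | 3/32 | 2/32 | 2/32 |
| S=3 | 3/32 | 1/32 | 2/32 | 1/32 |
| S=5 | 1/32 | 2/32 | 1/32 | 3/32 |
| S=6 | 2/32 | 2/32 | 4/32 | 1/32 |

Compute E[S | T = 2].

P(T = 2) = 1/4.
Summing S·P(S=x,T=y) over the conditioning event gives 31/32.
E[S | T = 2] = (31/32) / (1/4) = 31/8.

31/8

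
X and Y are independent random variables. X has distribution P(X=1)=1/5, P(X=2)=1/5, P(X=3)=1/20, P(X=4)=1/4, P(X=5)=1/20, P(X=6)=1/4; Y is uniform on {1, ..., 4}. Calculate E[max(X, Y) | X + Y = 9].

P(X + Y = 9) = 3/40.
Summing max(X,Y)·P(x,y) over outcomes with X + Y = 9 gives 7/16.
E[max(X, Y) | X + Y = 9] = (7/16) / (3/40) = 35/6.

35/6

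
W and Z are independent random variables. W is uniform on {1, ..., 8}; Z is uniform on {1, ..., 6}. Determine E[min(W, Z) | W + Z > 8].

4

P(W + Z > 8) = 7/16.
Summing min(W,Z)·P(x,y) over outcomes with W + Z > 8 gives 7/4.
E[min(W, Z) | W + Z > 8] = (7/4) / (7/16) = 4.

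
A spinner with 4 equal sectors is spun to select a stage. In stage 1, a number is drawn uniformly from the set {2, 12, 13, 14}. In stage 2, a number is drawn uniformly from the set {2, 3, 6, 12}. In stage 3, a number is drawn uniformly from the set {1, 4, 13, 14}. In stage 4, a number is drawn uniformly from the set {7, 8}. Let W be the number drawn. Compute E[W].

E[W | stage 1] = (2+12+13+14)/4 = 41/4.
E[W | stage 2] = (2+3+6+12)/4 = 23/4.
E[W | stage 3] = (1+4+13+14)/4 = 8.
E[W | stage 4] = (7+8)/2 = 15/2.
By the law of total expectation,
E[W] = (1/4)·(41/4) + (1/4)·(23/4) + (1/4)·(8) + (1/4)·(15/2) = 63/8.

63/8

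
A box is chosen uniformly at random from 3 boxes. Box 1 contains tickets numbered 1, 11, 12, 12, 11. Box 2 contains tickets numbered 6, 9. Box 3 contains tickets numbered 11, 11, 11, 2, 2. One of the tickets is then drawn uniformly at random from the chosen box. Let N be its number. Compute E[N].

E[N | box 1] = (1+11+12+12+11)/5 = 47/5.
E[N | box 2] = (6+9)/2 = 15/2.
E[N | box 3] = (11+11+11+2+2)/5 = 37/5.
E[N] = (1/3)·(47/5) + (1/3)·(15/2) + (1/3)·(37/5) = 81/10.

81/10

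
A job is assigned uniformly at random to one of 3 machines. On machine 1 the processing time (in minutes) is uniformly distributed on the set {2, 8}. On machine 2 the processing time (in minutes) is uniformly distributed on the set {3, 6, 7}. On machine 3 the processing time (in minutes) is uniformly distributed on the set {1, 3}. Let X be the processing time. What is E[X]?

E[X | machine 1] = (2+8)/2 = 5.
E[X | machine 2] = (3+6+7)/3 = 16/3.
E[X | machine 3] = (1+3)/2 = 2.
E[X] = (1/3)·(5) + (1/3)·(16/3) + (1/3)·(2) = 37/9.

37/9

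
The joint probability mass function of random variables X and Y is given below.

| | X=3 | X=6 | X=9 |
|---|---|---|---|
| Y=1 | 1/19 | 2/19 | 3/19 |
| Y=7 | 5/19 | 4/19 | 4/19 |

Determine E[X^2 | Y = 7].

P(Y = 7) = 13/19.
Σ X^2·P over the event = 9·(5/19) + 36·(4/19) + 81·(4/19) = 27.
E[X^2 | Y = 7] = (27) / (13/19) = 513/13.

513/13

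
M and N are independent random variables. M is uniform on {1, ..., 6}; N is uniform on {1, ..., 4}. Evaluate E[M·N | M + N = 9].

Outcomes with M + N = 9: (5,4), (6,3), each with probability 1/24.
E[M·N | M + N = 9] = (20 + 18) / 2 = 19.

19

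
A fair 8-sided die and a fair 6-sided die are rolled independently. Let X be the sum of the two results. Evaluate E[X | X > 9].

34/3

P(X > 9) = 5/16.
Σ over the event: 10·5/48 + 11·1/12 + 12·1/16 + 13·1/24 + 14·1/48 = 85/24.
E[X | X > 9] = (85/24) / (5/16) = 34/3.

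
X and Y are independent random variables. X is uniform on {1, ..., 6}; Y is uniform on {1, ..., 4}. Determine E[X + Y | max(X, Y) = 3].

P(max(X, Y) = 3) = 5/24.
Summing (X+Y)·P(x,y) over outcomes with max(X, Y) = 3 gives 1.
E[X + Y | max(X, Y) = 3] = (1) / (5/24) = 24/5.

24/5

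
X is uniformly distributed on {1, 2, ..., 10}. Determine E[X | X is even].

Given X is even, X is equally likely to be any of {2, 4, 6, 8, 10}.
E[X | X is even] = (2 + 4 + 6 + 8 + 10) / 5 = 6.

6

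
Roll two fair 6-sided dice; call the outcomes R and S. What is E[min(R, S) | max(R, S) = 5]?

25/9

P(max(R, S) = 5) = 1/4.
Summing min(R,S)·P(x,y) over outcomes with max(R, S) = 5 gives 25/36.
E[min(R, S) | max(R, S) = 5] = (25/36) / (1/4) = 25/9.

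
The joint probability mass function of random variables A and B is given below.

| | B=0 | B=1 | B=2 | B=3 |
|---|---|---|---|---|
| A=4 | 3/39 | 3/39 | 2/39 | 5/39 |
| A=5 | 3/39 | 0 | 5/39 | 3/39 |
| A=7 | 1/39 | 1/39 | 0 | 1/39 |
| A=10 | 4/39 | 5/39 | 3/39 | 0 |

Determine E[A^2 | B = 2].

P(B = 2) = 10/39.
Σ A^2·P over the event = 16·(2/39) + 25·(5/39) + 100·(3/39) = 457/39.
E[A^2 | B = 2] = (457/39) / (10/39) = 457/10.

457/10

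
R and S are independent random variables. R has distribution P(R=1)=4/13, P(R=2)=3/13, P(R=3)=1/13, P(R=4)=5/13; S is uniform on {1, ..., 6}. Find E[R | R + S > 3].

184/67

P(R + S > 3) = 67/78.
Summing R·P(x,y) over outcomes with R + S > 3 gives 92/39.
E[R | R + S > 3] = (92/39) / (67/78) = 184/67.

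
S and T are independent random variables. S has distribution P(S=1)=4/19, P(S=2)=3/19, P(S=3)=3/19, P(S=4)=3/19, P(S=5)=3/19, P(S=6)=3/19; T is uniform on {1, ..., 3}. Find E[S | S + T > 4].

53/12

P(S + T > 4) = 12/19.
Summing S·P(x,y) over outcomes with S + T > 4 gives 53/19.
E[S | S + T > 4] = (53/19) / (12/19) = 53/12.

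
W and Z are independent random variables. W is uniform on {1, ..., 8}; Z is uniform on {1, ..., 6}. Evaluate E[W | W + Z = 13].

15/2

Outcomes with W + Z = 13: (7,6), (8,5), each with probability 1/48.
E[W | W + Z = 13] = (7 + 8) / 2 = 15/2.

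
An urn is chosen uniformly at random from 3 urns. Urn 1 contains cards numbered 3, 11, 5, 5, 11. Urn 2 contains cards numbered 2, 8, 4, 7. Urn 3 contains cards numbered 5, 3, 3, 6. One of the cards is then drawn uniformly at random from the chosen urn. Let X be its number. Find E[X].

11/2

E[X | urn 1] = (3+11+5+5+11)/5 = 7.
E[X | urn 2] = (2+8+4+7)/4 = 21/4.
E[X | urn 3] = (5+3+3+6)/4 = 17/4.
By the law of total expectation,
E[X] = (1/3)·(7) + (1/3)·(21/4) + (1/3)·(17/4) = 11/2.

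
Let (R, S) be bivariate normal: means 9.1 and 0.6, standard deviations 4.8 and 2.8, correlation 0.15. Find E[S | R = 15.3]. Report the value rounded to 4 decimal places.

1.1425

E[S | R=x] = μ_S + ρ(σ_S/σ_R)(x − μ_R) for jointly normal variables.
E[S | R=15.3] = 0.6 + (0.15)·(2.8/4.8)·(15.3 − (9.1)) = 0.6 + (0.0875)·(6.2) = 1.1425.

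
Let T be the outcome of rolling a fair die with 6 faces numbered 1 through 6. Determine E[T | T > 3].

Given T > 3, T is equally likely to be any of {4, 5, 6}.
E[T | T > 3] = (4 + 5 + 6) / 3 = 5.

5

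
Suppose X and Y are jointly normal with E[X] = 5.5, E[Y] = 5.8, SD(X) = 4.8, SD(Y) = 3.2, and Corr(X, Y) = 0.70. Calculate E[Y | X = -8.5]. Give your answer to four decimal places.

-0.7333

E[Y | X=x] = μ_Y + ρ(σ_Y/σ_X)(x − μ_X) for jointly normal variables.
E[Y | X=-8.5] = 5.8 + (0.70)·(3.2/4.8)·(-8.5 − (5.5)) = 5.8 + (0.466667)·(-14) = -0.7333.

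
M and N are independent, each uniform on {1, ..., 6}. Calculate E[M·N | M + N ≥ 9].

Outcomes with M + N ≥ 9: (3,6), (4,5), (4,6), (5,4), (5,5), (5,6), (6,3), (6,4), (6,5), (6,6), each with probability 1/36.
E[M·N | M + N ≥ 9] = (18 + 20 + 24 + 20 + 25 + 30 + 18 + 24 + 30 + 36) / 10 = 49/2.

49/2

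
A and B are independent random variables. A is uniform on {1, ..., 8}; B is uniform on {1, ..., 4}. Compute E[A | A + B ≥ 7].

55/9

P(A + B ≥ 7) = 9/16.
Summing A·P(x,y) over outcomes with A + B ≥ 7 gives 55/16.
E[A | A + B ≥ 7] = (55/16) / (9/16) = 55/9.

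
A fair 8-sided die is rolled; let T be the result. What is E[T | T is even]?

5

Given T is even, T is equally likely to be any of {2, 4, 6, 8}.
E[T | T is even] = (2 + 4 + 6 + 8) / 4 = 5.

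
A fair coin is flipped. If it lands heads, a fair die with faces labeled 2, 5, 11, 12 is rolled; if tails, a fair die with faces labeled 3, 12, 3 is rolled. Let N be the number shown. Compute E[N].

E[N | heads] = (2+5+11+12)/4 = 15/2.
E[N | tails] = (3+12+3)/3 = 6.
By the law of total expectation,
E[N] = (1/2)·(15/2) + (1/2)·(6) = 27/4.

27/4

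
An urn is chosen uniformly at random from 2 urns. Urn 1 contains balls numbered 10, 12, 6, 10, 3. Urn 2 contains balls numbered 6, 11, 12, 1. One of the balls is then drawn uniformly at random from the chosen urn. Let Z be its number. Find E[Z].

157/20

E[Z | urn 1] = (10+12+6+10+3)/5 = 41/5.
E[Z | urn 2] = (6+11+12+1)/4 = 15/2.
By the law of total expectation,
E[Z] = (1/2)·(41/5) + (1/2)·(15/2) = 157/20.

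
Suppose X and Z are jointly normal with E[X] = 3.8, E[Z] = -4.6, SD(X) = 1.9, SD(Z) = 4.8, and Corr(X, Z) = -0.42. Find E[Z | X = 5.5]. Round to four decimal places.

For a bivariate normal, E[Z | X=x] = μ_Z + ρ·(σ_Z/σ_X)·(x − μ_X).
E[Z | X=5.5] = -4.6 + (-0.42)·(4.8/1.9)·(5.5 − (3.8)) = -4.6 + (-1.06105)·(1.7) = -6.4038.

-6.4038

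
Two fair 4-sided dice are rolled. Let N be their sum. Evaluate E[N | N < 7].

58/13

P(N < 7) = 13/16.
Σ over the event: 2·1/16 + 3·1/8 + 4·3/16 + 5·1/4 + 6·3/16 = 29/8.
E[N | N < 7] = (29/8) / (13/16) = 58/13.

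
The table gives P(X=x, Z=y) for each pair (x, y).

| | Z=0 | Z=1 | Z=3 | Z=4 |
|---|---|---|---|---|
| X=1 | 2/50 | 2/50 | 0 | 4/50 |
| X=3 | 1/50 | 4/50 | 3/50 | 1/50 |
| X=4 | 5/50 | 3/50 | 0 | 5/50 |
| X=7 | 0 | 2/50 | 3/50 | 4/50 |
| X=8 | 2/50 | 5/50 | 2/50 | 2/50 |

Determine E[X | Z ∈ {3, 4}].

39/8

P(Z ∈ {3, 4}) = 12/25.
Σ X·P over the event = 1·(4/50) + 3·(3/50) + 3·(1/50) + 4·(5/50) + 7·(3/50) + 7·(4/50) + 8·(2/50) + 8·(2/50) = 117/50.
E[X | Z ∈ {3, 4}] = (117/50) / (12/25) = 39/8.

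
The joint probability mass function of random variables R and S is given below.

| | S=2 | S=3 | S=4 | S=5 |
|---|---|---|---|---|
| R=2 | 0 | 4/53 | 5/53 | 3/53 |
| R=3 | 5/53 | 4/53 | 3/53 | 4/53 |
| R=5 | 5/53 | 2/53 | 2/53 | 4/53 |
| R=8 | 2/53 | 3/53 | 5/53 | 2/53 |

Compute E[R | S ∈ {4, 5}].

P(S ∈ {4, 5}) = 28/53.
Σ R·P over the event = 2·(5/53) + 2·(3/53) + 3·(3/53) + 3·(4/53) + 5·(2/53) + 5·(4/53) + 8·(5/53) + 8·(2/53) = 123/53.
E[R | S ∈ {4, 5}] = (123/53) / (28/53) = 123/28.

123/28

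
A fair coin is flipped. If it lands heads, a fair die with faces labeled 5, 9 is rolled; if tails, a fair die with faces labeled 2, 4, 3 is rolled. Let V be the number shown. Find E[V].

5

E[V | heads] = (5+9)/2 = 7.
E[V | tails] = (2+4+3)/3 = 3.
By the law of total expectation,
E[V] = (1/2)·(7) + (1/2)·(3) = 5.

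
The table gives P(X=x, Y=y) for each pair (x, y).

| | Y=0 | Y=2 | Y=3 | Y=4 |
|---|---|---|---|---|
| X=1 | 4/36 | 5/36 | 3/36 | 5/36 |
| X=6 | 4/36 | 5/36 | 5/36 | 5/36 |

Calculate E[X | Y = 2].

P(Y = 2) = 5/18.
Σ X·P over the event = 1·(5/36) + 6·(5/36) = 35/36.
E[X | Y = 2] = (35/36) / (5/18) = 7/2.

7/2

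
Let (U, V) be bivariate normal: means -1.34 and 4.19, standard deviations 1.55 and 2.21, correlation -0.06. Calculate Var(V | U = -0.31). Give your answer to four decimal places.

4.8665

The conditional variance in a bivariate normal is σ_V²(1 − ρ²), independent of x.
Var(V | U=-0.31) = (2.21)²·(1 − (-0.06)²) = 4.8841·0.9964 = 4.8665.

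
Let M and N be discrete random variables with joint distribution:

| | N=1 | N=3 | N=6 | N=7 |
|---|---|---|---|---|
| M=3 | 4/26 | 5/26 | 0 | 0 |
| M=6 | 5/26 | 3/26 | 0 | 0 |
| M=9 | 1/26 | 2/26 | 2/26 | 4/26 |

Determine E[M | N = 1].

P(N = 1) = 5/13.
Σ M·P over the event = 3·(4/26) + 6·(5/26) + 9·(1/26) = 51/26.
E[M | N = 1] = (51/26) / (5/13) = 51/10.

51/10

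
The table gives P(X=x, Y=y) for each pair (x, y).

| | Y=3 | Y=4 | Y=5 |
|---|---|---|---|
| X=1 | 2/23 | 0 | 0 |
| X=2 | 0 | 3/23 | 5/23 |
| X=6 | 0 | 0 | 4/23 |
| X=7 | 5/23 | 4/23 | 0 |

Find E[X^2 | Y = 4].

P(Y = 4) = 7/23.
Σ X^2·P over the event = 4·(3/23) + 49·(4/23) = 208/23.
E[X^2 | Y = 4] = (208/23) / (7/23) = 208/7.

208/7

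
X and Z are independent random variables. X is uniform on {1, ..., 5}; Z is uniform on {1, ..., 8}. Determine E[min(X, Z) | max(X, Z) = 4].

P(max(X, Z) = 4) = 7/40.
Summing min(X,Z)·P(x,y) over outcomes with max(X, Z) = 4 gives 2/5.
E[min(X, Z) | max(X, Z) = 4] = (2/5) / (7/40) = 16/7.

16/7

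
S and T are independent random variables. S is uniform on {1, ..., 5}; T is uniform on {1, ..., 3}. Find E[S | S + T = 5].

Outcomes with S + T = 5: (2,3), (3,2), (4,1), each with probability 1/15.
E[S | S + T = 5] = (2 + 3 + 4) / 3 = 3.

3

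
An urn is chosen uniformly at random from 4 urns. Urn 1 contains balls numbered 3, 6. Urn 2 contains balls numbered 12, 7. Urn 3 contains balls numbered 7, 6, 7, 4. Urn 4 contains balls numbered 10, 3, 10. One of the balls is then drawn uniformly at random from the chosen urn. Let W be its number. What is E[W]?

83/12

E[W | urn 1] = (3+6)/2 = 9/2.
E[W | urn 2] = (12+7)/2 = 19/2.
E[W | urn 3] = (7+6+7+4)/4 = 6.
E[W | urn 4] = (10+3+10)/3 = 23/3.
E[W] = (1/4)·(9/2) + (1/4)·(19/2) + (1/4)·(6) + (1/4)·(23/3) = 83/12.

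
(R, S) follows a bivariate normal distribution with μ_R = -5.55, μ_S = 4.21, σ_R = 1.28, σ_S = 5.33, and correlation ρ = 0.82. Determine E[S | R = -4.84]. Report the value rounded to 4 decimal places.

E[S | R=x] = μ_S + ρ(σ_S/σ_R)(x − μ_R) for jointly normal variables.
E[S | R=-4.84] = 4.21 + (0.82)·(5.33/1.28)·(-4.84 − (-5.55)) = 4.21 + (3.4145)·(0.71) = 6.6343.

6.6343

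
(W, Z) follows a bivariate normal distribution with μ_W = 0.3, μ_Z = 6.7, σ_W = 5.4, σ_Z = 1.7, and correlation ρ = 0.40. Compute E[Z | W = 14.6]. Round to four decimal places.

8.5007

The regression of Z on W has slope ρ·σ_Z/σ_W and passes through (μ_W, μ_Z).
E[Z | W=14.6] = 6.7 + (0.40)·(1.7/5.4)·(14.6 − (0.3)) = 6.7 + (0.125926)·(14.3) = 8.5007.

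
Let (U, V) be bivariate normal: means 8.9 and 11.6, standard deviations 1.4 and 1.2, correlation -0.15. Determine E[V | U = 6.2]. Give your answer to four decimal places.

11.9471

For a bivariate normal, E[V | U=x] = μ_V + ρ·(σ_V/σ_U)·(x − μ_U).
E[V | U=6.2] = 11.6 + (-0.15)·(1.2/1.4)·(6.2 − (8.9)) = 11.6 + (-0.12857)·(-2.7) = 11.9471.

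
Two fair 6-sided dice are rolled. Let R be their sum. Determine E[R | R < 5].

P(R < 5) = 1/6.
Σ over the event: 2·1/36 + 3·1/18 + 4·1/12 = 5/9.
E[R | R < 5] = (5/9) / (1/6) = 10/3.

10/3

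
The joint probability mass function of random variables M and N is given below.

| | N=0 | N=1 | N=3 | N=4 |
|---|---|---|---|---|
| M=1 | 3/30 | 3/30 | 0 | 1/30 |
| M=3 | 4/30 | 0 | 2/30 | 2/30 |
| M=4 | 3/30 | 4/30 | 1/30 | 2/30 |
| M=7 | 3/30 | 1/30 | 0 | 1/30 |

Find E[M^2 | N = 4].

P(N = 4) = 1/5.
Σ M^2·P over the event = 1·(1/30) + 9·(2/30) + 16·(2/30) + 49·(1/30) = 10/3.
E[M^2 | N = 4] = (10/3) / (1/5) = 50/3.

50/3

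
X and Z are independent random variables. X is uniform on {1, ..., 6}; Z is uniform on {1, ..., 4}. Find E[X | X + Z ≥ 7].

5

Outcomes with X + Z ≥ 7: (3,4), (4,3), (4,4), (5,2), (5,3), (5,4), (6,1), (6,2), (6,3), (6,4), each with probability 1/24.
E[X | X + Z ≥ 7] = (3 + 4 + 4 + 5 + 5 + 5 + 6 + 6 + 6 + 6) / 10 = 5.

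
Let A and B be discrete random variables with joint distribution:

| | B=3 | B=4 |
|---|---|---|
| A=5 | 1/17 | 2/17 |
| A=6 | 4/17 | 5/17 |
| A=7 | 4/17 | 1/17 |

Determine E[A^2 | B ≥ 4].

279/8

P(B ≥ 4) = 8/17.
Σ A^2·P over the event = 25·(2/17) + 36·(5/17) + 49·(1/17) = 279/17.
E[A^2 | B ≥ 4] = (279/17) / (8/17) = 279/8.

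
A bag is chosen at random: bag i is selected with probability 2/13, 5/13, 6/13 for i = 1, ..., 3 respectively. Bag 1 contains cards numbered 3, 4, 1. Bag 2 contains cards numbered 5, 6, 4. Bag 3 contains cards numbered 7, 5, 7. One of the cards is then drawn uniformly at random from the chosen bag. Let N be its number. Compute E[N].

205/39

E[N | bag 1] = (3+4+1)/3 = 8/3.
E[N | bag 2] = (5+6+4)/3 = 5.
E[N | bag 3] = (7+5+7)/3 = 19/3.
By the law of total expectation,
E[N] = (2/13)·(8/3) + (5/13)·(5) + (6/13)·(19/3) = 205/39.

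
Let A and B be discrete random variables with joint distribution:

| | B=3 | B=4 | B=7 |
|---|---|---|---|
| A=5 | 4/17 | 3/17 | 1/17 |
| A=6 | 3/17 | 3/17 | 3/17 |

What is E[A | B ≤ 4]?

P(B ≤ 4) = 13/17.
Σ A·P over the event = 5·(4/17) + 5·(3/17) + 6·(3/17) + 6·(3/17) = 71/17.
E[A | B ≤ 4] = (71/17) / (13/17) = 71/13.

71/13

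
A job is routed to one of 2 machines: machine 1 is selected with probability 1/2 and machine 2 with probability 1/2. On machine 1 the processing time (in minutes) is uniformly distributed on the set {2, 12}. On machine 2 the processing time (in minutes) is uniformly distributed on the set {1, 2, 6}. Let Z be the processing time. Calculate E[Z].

5

E[Z | machine 1] = (2+12)/2 = 7.
E[Z | machine 2] = (1+2+6)/3 = 3.
E[Z] = (1/2)·(7) + (1/2)·(3) = 5.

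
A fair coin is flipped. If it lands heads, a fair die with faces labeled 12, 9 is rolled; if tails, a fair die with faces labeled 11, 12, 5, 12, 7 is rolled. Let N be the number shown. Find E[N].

199/20

E[N | heads] = (12+9)/2 = 21/2.
E[N | tails] = (11+12+5+12+7)/5 = 47/5.
By the law of total expectation,
E[N] = (1/2)·(21/2) + (1/2)·(47/5) = 199/20.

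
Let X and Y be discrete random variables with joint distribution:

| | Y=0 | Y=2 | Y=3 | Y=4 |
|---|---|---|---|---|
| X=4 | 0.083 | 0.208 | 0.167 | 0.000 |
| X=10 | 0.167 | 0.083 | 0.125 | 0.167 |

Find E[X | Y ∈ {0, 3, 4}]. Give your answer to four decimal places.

P(Y ∈ {0, 3, 4}) = 0.709.
Σ X·P over the event = 4·(0.083) + 4·(0.167) + 10·(0.167) + 10·(0.125) + 10·(0.167) = 5.590.
E[X | Y ∈ {0, 3, 4}] = (5.590) / (0.709) = 7.8843.

7.8843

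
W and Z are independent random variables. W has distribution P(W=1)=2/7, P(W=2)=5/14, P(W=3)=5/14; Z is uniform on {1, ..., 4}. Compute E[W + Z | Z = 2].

P(Z = 2) = 1/4.
Summing (W+Z)·P(x,y) over outcomes with Z = 2 gives 57/56.
E[W + Z | Z = 2] = (57/56) / (1/4) = 57/14.

57/14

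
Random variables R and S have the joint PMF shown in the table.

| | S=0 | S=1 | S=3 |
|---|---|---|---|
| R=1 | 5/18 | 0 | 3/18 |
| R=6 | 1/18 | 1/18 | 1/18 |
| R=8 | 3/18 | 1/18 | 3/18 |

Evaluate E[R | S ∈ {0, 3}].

17/4

P(S ∈ {0, 3}) = 8/9.
Summing R·P(R=x,S=y) over the conditioning event gives 34/9.
E[R | S ∈ {0, 3}] = (34/9) / (8/9) = 17/4.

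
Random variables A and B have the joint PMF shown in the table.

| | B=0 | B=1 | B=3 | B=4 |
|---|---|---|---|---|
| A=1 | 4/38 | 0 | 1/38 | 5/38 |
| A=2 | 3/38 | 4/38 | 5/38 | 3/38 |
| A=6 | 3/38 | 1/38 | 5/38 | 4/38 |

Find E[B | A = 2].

P(A = 2) = 15/38.
Σ B·P over the event = 0·(3/38) + 1·(4/38) + 3·(5/38) + 4·(3/38) = 31/38.
E[B | A = 2] = (31/38) / (15/38) = 31/15.

31/15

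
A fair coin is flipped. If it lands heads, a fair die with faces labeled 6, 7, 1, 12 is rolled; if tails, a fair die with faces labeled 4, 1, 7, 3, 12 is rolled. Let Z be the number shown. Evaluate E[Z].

E[Z | heads] = (6+7+1+12)/4 = 13/2.
E[Z | tails] = (4+1+7+3+12)/5 = 27/5.
E[Z] = (1/2)·(13/2) + (1/2)·(27/5) = 119/20.

119/20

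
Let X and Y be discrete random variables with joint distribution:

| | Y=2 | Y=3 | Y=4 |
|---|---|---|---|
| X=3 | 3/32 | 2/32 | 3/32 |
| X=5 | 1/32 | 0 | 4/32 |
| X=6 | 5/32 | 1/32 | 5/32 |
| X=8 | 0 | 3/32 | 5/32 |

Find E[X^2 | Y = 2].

P(Y = 2) = 9/32.
Σ X^2·P over the event = 9·(3/32) + 25·(1/32) + 36·(5/32) = 29/4.
E[X^2 | Y = 2] = (29/4) / (9/32) = 232/9.

232/9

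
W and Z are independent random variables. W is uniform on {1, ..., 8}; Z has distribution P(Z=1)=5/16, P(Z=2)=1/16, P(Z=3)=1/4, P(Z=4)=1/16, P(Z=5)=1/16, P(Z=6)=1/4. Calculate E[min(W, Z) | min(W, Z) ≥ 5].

P(min(W, Z) ≥ 5) = 5/32.
Summing min(W,Z)·P(x,y) over outcomes with min(W, Z) ≥ 5 gives 7/8.
E[min(W, Z) | min(W, Z) ≥ 5] = (7/8) / (5/32) = 28/5.

28/5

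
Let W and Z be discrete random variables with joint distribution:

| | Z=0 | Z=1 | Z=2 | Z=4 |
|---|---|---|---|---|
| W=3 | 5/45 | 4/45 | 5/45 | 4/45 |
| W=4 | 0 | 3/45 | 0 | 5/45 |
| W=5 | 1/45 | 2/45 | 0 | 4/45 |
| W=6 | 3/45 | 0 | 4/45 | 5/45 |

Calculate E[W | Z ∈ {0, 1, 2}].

37/9

P(Z ∈ {0, 1, 2}) = 3/5.
Summing W·P(W=x,Z=y) over the conditioning event gives 37/15.
E[W | Z ∈ {0, 1, 2}] = (37/15) / (3/5) = 37/9.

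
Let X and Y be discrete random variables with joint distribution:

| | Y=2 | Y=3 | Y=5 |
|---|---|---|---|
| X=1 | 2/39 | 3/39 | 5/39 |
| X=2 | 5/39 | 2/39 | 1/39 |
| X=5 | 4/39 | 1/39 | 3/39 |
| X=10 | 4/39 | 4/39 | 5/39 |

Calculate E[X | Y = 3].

26/5

P(Y = 3) = 10/39.
Σ X·P over the event = 1·(3/39) + 2·(2/39) + 5·(1/39) + 10·(4/39) = 4/3.
E[X | Y = 3] = (4/3) / (10/39) = 26/5.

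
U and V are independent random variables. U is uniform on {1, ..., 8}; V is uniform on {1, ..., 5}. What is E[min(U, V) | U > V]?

13/5

P(U > V) = 5/8.
Summing min(U,V)·P(x,y) over outcomes with U > V gives 13/8.
E[min(U, V) | U > V] = (13/8) / (5/8) = 13/5.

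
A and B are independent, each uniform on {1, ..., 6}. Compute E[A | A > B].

14/3

P(A > B) = 5/12.
Summing A·P(x,y) over outcomes with A > B gives 35/18.
E[A | A > B] = (35/18) / (5/12) = 14/3.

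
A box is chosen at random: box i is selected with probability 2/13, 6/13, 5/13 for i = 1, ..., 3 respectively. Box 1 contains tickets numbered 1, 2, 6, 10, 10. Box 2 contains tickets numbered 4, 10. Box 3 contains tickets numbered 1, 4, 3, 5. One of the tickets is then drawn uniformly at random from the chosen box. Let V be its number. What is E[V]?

E[V | box 1] = (1+2+6+10+10)/5 = 29/5.
E[V | box 2] = (4+10)/2 = 7.
E[V | box 3] = (1+4+3+5)/4 = 13/4.
E[V] = (2/13)·(29/5) + (6/13)·(7) + (5/13)·(13/4) = 1397/260.

1397/260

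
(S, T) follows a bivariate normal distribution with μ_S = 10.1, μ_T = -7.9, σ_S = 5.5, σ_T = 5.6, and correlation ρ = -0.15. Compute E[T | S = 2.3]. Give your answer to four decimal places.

-6.7087

For a bivariate normal, E[T | S=x] = μ_T + ρ·(σ_T/σ_S)·(x − μ_S).
E[T | S=2.3] = -7.9 + (-0.15)·(5.6/5.5)·(2.3 − (10.1)) = -7.9 + (-0.15273)·(-7.8) = -6.7087.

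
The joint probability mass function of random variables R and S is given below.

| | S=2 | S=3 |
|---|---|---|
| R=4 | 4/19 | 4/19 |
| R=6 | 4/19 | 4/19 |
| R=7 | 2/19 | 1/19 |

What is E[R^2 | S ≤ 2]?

153/5

P(S ≤ 2) = 10/19.
Σ R^2·P over the event = 16·(4/19) + 36·(4/19) + 49·(2/19) = 306/19.
E[R^2 | S ≤ 2] = (306/19) / (10/19) = 153/5.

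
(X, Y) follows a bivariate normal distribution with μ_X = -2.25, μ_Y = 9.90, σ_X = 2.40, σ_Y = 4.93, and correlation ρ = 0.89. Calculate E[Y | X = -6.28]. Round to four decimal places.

2.5323

E[Y | X=x] = μ_Y + ρ(σ_Y/σ_X)(x − μ_X) for jointly normal variables.
E[Y | X=-6.28] = 9.90 + (0.89)·(4.93/2.40)·(-6.28 − (-2.25)) = 9.90 + (1.82821)·(-4.03) = 2.5323.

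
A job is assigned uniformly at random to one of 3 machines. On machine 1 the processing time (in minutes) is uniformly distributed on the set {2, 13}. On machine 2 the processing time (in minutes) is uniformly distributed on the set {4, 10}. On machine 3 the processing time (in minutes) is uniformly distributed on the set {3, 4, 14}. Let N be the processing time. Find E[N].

E[N | machine 1] = (2+13)/2 = 15/2.
E[N | machine 2] = (4+10)/2 = 7.
E[N | machine 3] = (3+4+14)/3 = 7.
By the law of total expectation,
E[N] = (1/3)·(15/2) + (1/3)·(7) + (1/3)·(7) = 43/6.

43/6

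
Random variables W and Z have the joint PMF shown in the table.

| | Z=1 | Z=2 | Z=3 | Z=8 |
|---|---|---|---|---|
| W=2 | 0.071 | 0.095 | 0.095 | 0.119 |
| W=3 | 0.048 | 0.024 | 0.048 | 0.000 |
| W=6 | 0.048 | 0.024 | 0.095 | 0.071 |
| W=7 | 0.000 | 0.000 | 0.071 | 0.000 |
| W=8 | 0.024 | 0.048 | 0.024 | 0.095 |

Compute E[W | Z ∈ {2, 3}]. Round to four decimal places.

4.5477

P(Z ∈ {2, 3}) = 0.524.
Summing W·P(W=x,Z=y) over the conditioning event gives 2.383.
E[W | Z ∈ {2, 3}] = (2.383) / (0.524) = 4.5477.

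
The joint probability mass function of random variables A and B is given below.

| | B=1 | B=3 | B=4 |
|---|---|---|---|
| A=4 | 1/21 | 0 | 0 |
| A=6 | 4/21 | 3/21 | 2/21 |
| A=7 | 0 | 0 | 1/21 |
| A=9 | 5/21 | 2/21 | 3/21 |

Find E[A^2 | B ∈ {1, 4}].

P(B ∈ {1, 4}) = 16/21.
Σ A^2·P over the event = 16·(1/21) + 36·(4/21) + 36·(2/21) + 49·(1/21) + 81·(5/21) + 81·(3/21) = 929/21.
E[A^2 | B ∈ {1, 4}] = (929/21) / (16/21) = 929/16.

929/16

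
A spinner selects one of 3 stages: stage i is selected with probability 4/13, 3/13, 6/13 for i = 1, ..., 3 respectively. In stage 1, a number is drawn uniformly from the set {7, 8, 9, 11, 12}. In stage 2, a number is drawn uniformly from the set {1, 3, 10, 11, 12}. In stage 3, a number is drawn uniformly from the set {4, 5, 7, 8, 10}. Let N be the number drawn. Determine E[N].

503/65

E[N | stage 1] = (7+8+9+11+12)/5 = 47/5.
E[N | stage 2] = (1+3+10+11+12)/5 = 37/5.
E[N | stage 3] = (4+5+7+8+10)/5 = 34/5.
By the law of total expectation,
E[N] = (4/13)·(47/5) + (3/13)·(37/5) + (6/13)·(34/5) = 503/65.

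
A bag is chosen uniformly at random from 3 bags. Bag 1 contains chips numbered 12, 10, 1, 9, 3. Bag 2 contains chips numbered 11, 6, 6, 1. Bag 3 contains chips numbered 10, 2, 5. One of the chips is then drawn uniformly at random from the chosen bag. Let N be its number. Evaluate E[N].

56/9

E[N | bag 1] = (12+10+1+9+3)/5 = 7.
E[N | bag 2] = (11+6+6+1)/4 = 6.
E[N | bag 3] = (10+2+5)/3 = 17/3.
By the law of total expectation,
E[N] = (1/3)·(7) + (1/3)·(6) + (1/3)·(17/3) = 56/9.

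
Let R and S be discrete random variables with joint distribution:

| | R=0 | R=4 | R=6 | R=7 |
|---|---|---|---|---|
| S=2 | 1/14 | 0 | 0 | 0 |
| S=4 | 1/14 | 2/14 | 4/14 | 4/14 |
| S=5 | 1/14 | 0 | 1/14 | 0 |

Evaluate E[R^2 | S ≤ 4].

P(S ≤ 4) = 6/7.
Σ R^2·P over the event = 0·(1/14) + 0·(1/14) + 16·(2/14) + 36·(4/14) + 49·(4/14) = 186/7.
E[R^2 | S ≤ 4] = (186/7) / (6/7) = 31.

31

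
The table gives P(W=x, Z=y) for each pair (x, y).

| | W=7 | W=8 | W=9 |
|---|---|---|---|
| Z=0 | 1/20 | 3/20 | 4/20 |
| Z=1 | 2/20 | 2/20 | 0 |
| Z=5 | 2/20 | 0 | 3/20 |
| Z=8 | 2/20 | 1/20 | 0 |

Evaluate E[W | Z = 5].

P(Z = 5) = 1/4.
Σ W·P over the event = 7·(2/20) + 9·(3/20) = 41/20.
E[W | Z = 5] = (41/20) / (1/4) = 41/5.

41/5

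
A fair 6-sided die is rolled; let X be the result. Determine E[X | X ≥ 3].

Given X ≥ 3, X is equally likely to be any of {3, 4, 5, 6}.
E[X | X ≥ 3] = (3 + 4 + 5 + 6) / 4 = 9/2.

9/2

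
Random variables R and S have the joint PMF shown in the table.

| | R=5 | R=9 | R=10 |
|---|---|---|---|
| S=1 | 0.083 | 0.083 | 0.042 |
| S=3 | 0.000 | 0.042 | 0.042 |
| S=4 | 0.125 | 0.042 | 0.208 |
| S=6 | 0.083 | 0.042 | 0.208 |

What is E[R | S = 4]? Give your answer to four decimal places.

P(S = 4) = 0.375.
Σ R·P over the event = 5·(0.125) + 9·(0.042) + 10·(0.208) = 3.083.
E[R | S = 4] = (3.083) / (0.375) = 8.2213.

8.2213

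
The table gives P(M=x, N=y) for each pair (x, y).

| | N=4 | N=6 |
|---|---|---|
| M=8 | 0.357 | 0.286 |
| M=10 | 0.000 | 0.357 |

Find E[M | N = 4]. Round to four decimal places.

P(N = 4) = 0.357.
Σ M·P over the event = 8·(0.357) = 2.856.
E[M | N = 4] = (2.856) / (0.357) = 8.0000.

8.0000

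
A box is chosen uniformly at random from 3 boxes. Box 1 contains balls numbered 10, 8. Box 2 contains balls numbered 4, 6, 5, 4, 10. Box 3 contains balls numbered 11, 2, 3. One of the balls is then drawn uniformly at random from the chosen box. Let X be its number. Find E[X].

302/45

E[X | box 1] = (10+8)/2 = 9.
E[X | box 2] = (4+6+5+4+10)/5 = 29/5.
E[X | box 3] = (11+2+3)/3 = 16/3.
E[X] = (1/3)·(9) + (1/3)·(29/5) + (1/3)·(16/3) = 302/45.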